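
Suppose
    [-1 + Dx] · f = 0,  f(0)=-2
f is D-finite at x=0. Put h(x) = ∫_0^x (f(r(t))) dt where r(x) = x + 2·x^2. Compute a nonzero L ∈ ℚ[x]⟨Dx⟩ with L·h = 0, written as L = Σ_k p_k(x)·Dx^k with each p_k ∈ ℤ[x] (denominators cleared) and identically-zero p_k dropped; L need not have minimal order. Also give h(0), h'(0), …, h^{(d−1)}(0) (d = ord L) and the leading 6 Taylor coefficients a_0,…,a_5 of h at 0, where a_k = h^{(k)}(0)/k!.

L = (-1 - 4·x)·Dx + Dx^2  (order 2).
h: a_k = 0, -2, -1, -5/3, -13/12, -73/60, …
ICs: h(0) = 0, h′(0) = -2.

f: a_k = -2, -2, -1, -1/3, -1/12, -1/60, …
Change of var in L_f (x↦r) gives L₀.
Integrate: L := L₀·Dx.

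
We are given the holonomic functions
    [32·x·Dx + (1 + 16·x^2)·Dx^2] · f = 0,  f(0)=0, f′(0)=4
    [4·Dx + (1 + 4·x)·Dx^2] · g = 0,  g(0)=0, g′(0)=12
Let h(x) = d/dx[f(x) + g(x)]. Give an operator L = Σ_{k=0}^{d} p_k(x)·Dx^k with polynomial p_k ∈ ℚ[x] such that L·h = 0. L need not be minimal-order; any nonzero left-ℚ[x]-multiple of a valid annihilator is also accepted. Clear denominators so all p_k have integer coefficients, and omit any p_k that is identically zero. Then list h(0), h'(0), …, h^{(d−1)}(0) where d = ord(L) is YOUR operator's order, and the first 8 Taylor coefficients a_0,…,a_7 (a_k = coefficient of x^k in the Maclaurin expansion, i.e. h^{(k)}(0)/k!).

L = (-32 - 384·x + 1536·x^2 + 2048·x^3) + (-16 - 64·x + 3072·x^3 + 4096·x^4)·Dx + (-1 + 4·x + 32·x^2 + 128·x^3 + 768·x^4 + 1024·x^5)·Dx^2  (order 2).
h: a_k = 16, -48, 128, -768, 4096, -12288, 32768, -196608, …
ICs: h(0) = 16, h′(0) = -48.

f: a_k = 0, 4, 0, -64/3, 0, 1024/5, 0, -16384/7, …
g: a_k = 0, 12, -24, 64, -192, 3072/5, -2048, 49152/7, …
h₀=f+g: left-lcm gives L₀, ord ≤ 4.
Derive L from L₀ (diff closure).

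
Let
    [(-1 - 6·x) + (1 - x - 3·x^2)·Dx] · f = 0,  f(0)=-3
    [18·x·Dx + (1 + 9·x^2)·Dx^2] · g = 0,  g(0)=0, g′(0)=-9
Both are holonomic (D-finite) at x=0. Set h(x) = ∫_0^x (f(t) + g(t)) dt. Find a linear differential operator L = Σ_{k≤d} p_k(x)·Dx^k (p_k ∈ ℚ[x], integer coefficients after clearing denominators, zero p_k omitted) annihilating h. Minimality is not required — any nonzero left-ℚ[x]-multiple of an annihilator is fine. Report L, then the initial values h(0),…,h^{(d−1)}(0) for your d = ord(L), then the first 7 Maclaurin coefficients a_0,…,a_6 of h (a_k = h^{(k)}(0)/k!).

L = (-72 + 288·x + 4428·x^2 + 9720·x^3 + 33534·x^4 + 13122·x^6)·Dx^2 + (30 + 180·x + 144·x^2 + 1728·x^3 + 9153·x^4 + 23814·x^5 + 2187·x^6 + 13122·x^7)·Dx^3 + (-4 - 14·x - 114·x^2 + 36·x^3 - 459·x^4 + 1539·x^5 + 2430·x^6 + 729·x^7 + 2187·x^8)·Dx^4  (order 4).
h: a_k = 0, -3, -6, -4, 3/2, -57/5, -443/10, …
ICs: h(0) = 0, h′(0) = -3, h′′(0) = -12, h′′′(0) = -24.

f: a_k = -3, -3, -12, -21, -57, -120, -291, …
g: a_k = 0, -9, 0, 27, 0, -729/5, 0, …
f+g: L₀ = lclm(L_f,L_g), ord ≤ 1+2.
h=∫h₀ ⇒ L = L₀·Dx.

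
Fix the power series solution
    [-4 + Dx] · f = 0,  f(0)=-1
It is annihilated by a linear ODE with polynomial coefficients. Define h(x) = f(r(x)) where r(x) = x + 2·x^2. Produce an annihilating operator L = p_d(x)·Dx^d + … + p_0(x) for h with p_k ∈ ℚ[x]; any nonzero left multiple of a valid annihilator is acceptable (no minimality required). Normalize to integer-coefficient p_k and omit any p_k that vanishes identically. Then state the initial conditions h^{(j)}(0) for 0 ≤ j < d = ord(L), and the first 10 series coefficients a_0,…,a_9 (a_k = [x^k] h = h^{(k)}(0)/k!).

L = (-4 - 16·x) + Dx  (order 1).
h: a_k = -1, -4, -16, -128/3, -320/3, -3328/15, -19456/45, -237568/315, -391168/315, -1073152/567, …
ICs: h(0) = -1.

f: a_k = -1, -4, -8, -32/3, -32/3, -128/15, -256/45, -1024/315, -512/315, -2048/2835, …
L₀ from L_f via x↦r, Dx↦r'^{-1}Dx.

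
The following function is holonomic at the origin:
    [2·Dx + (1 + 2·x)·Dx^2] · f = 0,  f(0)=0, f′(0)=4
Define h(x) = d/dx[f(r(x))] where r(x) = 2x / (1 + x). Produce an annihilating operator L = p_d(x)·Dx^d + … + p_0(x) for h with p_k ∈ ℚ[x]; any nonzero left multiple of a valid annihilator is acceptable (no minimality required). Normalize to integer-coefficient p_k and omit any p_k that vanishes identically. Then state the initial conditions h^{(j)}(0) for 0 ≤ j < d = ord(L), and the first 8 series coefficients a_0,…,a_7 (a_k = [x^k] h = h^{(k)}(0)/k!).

f: a_k = 0, 4, -4, 16/3, -8, 64/5, -64/3, 256/7, …
L₀ from L_f via x↦r, Dx↦r'^{-1}Dx.
h=h₀': d/dx-closure on L₀ ⇒ L.
L = (6 + 10·x) + (1 + 6·x + 5·x^2)·Dx  (order 1).
h: a_k = 8, -48, 248, -1248, 6248, -31248, 156248, -781248, …
ICs: h(0) = 8.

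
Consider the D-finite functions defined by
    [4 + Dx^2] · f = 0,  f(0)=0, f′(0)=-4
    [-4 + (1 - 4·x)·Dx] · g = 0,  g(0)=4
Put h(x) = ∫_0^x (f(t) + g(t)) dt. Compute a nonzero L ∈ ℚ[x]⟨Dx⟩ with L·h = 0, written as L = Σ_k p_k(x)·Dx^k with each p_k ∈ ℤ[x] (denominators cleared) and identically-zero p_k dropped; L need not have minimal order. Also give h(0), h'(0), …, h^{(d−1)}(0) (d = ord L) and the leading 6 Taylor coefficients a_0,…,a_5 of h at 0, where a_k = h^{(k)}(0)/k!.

L = (-400 + 128·x - 256·x^2)·Dx + (36 - 176·x + 192·x^2 - 256·x^3)·Dx^2 + (-100 + 32·x - 64·x^2)·Dx^3 + (9 - 44·x + 48·x^2 - 64·x^3)·Dx^4  (order 4).
h: a_k = 0, 4, 6, 64/3, 194/3, 1024/5, …
ICs: h(0) = 0, h′(0) = 4, h′′(0) = 12, h′′′(0) = 128.

f: a_k = 0, -4, 0, 8/3, 0, -8/15, …
g: a_k = 4, 16, 64, 256, 1024, 4096, …
Weyl lclm of L_f,L_g ⇒ L₀ (ord ≤ 3).
Integrate: L := L₀·Dx.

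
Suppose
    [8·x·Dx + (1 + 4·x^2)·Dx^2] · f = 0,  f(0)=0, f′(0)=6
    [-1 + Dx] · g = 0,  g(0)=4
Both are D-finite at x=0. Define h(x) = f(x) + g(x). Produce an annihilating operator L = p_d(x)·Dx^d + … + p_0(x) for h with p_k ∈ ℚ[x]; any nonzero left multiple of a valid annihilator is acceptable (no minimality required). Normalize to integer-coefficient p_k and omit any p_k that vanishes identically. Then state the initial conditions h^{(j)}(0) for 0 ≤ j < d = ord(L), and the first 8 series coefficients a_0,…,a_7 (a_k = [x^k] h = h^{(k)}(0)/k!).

f: a_k = 0, 6, 0, -8, 0, 96/5, 0, -384/7, …
g: a_k = 4, 4, 2, 2/3, 1/6, 1/30, 1/180, 1/1260, …
f+g: L₀ = lclm(L_f,L_g), ord ≤ 2+1.
L = (8 - 8·x - 96·x^2 - 32·x^3)·Dx + (-9 + 88·x^2 - 16·x^4)·Dx^2 + (1 + 8·x + 8·x^2 + 32·x^3 + 16·x^4)·Dx^3  (order 3).
h: a_k = 4, 10, 2, -22/3, 1/6, 577/30, 1/180, -69119/1260, …
ICs: h(0) = 4, h′(0) = 10, h′′(0) = 4.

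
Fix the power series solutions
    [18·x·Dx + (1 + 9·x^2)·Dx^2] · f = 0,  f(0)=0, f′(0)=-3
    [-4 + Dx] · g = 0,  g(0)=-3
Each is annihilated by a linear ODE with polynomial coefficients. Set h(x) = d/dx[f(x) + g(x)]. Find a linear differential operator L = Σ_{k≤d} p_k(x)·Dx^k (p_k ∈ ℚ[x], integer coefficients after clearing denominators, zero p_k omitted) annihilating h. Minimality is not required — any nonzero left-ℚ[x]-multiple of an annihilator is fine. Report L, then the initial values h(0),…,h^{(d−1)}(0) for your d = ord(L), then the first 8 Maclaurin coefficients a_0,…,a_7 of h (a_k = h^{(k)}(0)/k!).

L = (36 - 144·x - 972·x^2 - 1296·x^3) + (-17 + 99·x^2 - 648·x^4)·Dx + (2 + 9·x + 36·x^2 + 81·x^3 + 162·x^4)·Dx^2  (order 2).
h: a_k = -15, -48, -69, -128, -371, -512/5, 31781/15, -4096/105, …
ICs: h(0) = -15, h′(0) = -48.

f: a_k = 0, -3, 0, 9, 0, -243/5, 0, 2187/7, …
g: a_k = -3, -12, -24, -32, -32, -128/5, -256/15, -1024/105, …
Weyl lclm of L_f,L_g ⇒ L₀ (ord ≤ 3).
h₀' ⇒ L via d/dx closure of L₀.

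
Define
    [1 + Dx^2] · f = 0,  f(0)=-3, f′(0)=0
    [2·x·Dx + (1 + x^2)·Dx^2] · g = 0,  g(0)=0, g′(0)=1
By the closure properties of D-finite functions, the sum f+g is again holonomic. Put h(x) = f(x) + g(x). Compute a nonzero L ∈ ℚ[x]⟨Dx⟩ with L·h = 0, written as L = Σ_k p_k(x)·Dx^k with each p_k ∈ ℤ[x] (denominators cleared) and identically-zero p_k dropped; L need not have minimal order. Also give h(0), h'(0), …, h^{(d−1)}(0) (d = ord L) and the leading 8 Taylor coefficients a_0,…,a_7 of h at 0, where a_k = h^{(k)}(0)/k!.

L = (-22·x + 28·x^3 + 2·x^5)·Dx + (-1 + 7·x^2 + 9·x^4 + x^6)·Dx^2 + (-22·x + 28·x^3 + 2·x^5)·Dx^3 + (-1 + 7·x^2 + 9·x^4 + x^6)·Dx^4  (order 4).
h: a_k = -3, 1, 3/2, -1/3, -1/8, 1/5, 1/240, -1/7, …
ICs: h(0) = -3, h′(0) = 1, h′′(0) = 3, h′′′(0) = -2.

f: a_k = -3, 0, 3/2, 0, -1/8, 0, 1/240, 0, …
g: a_k = 0, 1, 0, -1/3, 0, 1/5, 0, -1/7, …
Sum ⇒ L₀ = lclm(L_f,L_g) in ℚ(x)⟨Dx⟩.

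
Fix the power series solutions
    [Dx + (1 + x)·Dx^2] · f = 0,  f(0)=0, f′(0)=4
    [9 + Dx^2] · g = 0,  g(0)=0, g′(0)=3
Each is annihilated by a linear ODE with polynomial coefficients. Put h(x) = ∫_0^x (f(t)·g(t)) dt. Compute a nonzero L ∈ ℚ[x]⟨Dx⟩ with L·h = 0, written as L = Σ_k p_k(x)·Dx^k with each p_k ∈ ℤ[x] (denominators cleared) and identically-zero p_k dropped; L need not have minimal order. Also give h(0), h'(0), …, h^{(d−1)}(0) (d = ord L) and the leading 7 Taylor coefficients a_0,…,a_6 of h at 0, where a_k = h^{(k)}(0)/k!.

L = (2493 + 10854·x + 17091·x^2 + 11664·x^3 + 2916·x^4)·Dx + (612 + 1908·x + 1944·x^2 + 648·x^3)·Dx^2 + (592 + 2484·x + 3834·x^2 + 2592·x^3 + 648·x^4)·Dx^3 + (68 + 212·x + 216·x^2 + 72·x^3)·Dx^4 + (35 + 142·x + 215·x^2 + 144·x^3 + 36·x^4)·Dx^5  (order 5).
h: a_k = 0, 0, 0, 4, -3/2, -14/5, 1, …
ICs: h(0) = 0, h′(0) = 0, h′′(0) = 0, h′′′(0) = 24, h′′′′(0) = -36.

f: a_k = 0, 4, -2, 4/3, -1, 4/5, -2/3, …
g: a_k = 0, 3, 0, -9/2, 0, 81/40, 0, …
f·g: L₀ = L_f ⊗_s L_g, ord ≤ 2·2.
∫: right-multiply L₀ by Dx.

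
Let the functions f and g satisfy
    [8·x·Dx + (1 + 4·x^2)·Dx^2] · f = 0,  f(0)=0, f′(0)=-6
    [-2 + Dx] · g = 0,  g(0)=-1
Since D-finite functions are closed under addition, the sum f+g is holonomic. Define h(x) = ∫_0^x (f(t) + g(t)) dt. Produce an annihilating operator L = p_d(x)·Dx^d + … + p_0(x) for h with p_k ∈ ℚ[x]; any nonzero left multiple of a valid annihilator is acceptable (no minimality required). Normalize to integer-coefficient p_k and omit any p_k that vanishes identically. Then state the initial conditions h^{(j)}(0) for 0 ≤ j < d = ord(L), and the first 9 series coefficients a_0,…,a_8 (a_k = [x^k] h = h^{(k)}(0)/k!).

L = (8 - 32·x - 32·x^2)·Dx^2 + (-6 + 12·x + 8·x^2 - 16·x^3)·Dx^3 + (1 + 2·x + 4·x^2 + 8·x^3)·Dx^4  (order 4).
h: a_k = 0, -1, -4, -2/3, 5/3, -2/15, -146/45, -4/315, 2159/315, …
ICs: h(0) = 0, h′(0) = -1, h′′(0) = -8, h′′′(0) = -4.

f: a_k = 0, -6, 0, 8, 0, -96/5, 0, 384/7, 0, …
g: a_k = -1, -2, -2, -4/3, -2/3, -4/15, -4/45, -8/315, -2/315, …
Sum ⇒ L₀ = lclm(L_f,L_g) in ℚ(x)⟨Dx⟩.
∫: right-multiply L₀ by Dx.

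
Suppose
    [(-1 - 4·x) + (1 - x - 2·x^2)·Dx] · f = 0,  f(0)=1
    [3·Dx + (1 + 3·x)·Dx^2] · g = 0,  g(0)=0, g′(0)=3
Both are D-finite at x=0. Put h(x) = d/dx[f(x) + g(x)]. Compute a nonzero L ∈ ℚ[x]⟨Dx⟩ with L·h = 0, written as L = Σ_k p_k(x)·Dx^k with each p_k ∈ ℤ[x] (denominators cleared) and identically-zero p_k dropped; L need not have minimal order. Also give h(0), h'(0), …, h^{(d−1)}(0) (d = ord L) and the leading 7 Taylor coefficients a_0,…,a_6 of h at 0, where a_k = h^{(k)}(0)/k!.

L = (66 + 270·x + 576·x^2 + 336·x^3 + 288·x^4) + (4 + 96·x + 492·x^2 + 832·x^3 + 696·x^4 + 480·x^5)·Dx + (-3 - 19·x - 25·x^2 + 39·x^3 + 116·x^4 + 164·x^5 + 96·x^6)·Dx^2  (order 2).
h: a_k = 4, -3, 42, -37, 348, -471, 2782, …
ICs: h(0) = 4, h′(0) = -3.

f: a_k = 1, 1, 3, 5, 11, 21, 43, …
g: a_k = 0, 3, -9/2, 9, -81/4, 243/5, -243/2, …
Weyl lclm of L_f,L_g ⇒ L₀ (ord ≤ 3).
h=h₀': d/dx-closure on L₀ ⇒ L.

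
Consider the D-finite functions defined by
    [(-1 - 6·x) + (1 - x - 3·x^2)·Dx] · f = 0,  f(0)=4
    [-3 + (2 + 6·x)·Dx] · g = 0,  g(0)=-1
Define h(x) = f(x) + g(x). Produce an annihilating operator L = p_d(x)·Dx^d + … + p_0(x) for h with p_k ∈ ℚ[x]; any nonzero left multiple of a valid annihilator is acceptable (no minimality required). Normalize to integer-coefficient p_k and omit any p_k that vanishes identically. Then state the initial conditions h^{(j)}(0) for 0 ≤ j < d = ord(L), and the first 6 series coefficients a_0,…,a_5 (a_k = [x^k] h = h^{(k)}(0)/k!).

L = (-57 - 297·x - 567·x^2 - 810·x^3) + (41 + 246·x + 891·x^2 + 1998·x^3 + 2025·x^4)·Dx + (2 - 38·x - 186·x^2 + 54·x^3 + 918·x^4 + 810·x^5)·Dx^2  (order 2).
h: a_k = 3, 5/2, 137/8, 421/16, 10133/128, 39259/256, …
ICs: h(0) = 3, h′(0) = 5/2.

f: a_k = 4, 4, 16, 28, 76, 160, …
g: a_k = -1, -3/2, 9/8, -27/16, 405/128, -1701/256, …
Sum ⇒ L₀ = lclm(L_f,L_g) in ℚ(x)⟨Dx⟩.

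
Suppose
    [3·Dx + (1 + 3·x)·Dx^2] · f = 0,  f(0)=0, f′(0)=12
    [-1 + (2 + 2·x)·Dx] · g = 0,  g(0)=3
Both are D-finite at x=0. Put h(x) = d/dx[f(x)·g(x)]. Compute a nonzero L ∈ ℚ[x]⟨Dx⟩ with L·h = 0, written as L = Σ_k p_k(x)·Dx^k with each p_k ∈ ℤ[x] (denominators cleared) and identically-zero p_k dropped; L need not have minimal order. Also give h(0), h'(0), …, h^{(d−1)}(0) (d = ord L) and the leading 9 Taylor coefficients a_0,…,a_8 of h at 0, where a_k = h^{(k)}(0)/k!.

f: a_k = 0, 12, -18, 36, -81, 972/5, -486, 8748/7, -6561/2, …
g: a_k = 3, 3/2, -3/8, 3/16, -15/128, 21/256, -63/1024, 99/2048, -1287/32768, …
f·g: L₀ = L_f ⊗_s L_g, ord ≤ 2·1.
h=h₀': d/dx-closure on L₀ ⇒ L.
L = (-13 - 6·x + 3·x^2) + (-32 - 56·x + 24·x^3)·Dx + (-4 - 16·x - 8·x^2 + 16·x^3 + 12·x^4)·Dx^2  (order 2).
h: a_k = 36, -72, 459/2, -720, 70947/32, -540567/80, 26213571/1280, -34648749/560, 10698928173/57344, …
ICs: h(0) = 36, h′(0) = -72.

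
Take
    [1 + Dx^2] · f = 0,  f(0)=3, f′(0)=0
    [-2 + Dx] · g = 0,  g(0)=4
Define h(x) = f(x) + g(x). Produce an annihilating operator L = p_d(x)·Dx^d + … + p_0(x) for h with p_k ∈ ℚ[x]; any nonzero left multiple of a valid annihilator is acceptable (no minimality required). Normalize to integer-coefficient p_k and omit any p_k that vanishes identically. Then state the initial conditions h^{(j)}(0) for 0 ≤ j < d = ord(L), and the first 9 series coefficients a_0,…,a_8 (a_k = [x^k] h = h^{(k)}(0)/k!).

f: a_k = 3, 0, -3/2, 0, 1/8, 0, -1/240, 0, 1/13440, …
g: a_k = 4, 8, 8, 16/3, 8/3, 16/15, 16/45, 32/315, 8/315, …
Weyl lclm of L_f,L_g ⇒ L₀ (ord ≤ 3).
L = -2 + Dx - 2·Dx^2 + Dx^3  (order 3).
h: a_k = 7, 8, 13/2, 16/3, 67/24, 16/15, 253/720, 32/315, 1027/40320, …
ICs: h(0) = 7, h′(0) = 8, h′′(0) = 13.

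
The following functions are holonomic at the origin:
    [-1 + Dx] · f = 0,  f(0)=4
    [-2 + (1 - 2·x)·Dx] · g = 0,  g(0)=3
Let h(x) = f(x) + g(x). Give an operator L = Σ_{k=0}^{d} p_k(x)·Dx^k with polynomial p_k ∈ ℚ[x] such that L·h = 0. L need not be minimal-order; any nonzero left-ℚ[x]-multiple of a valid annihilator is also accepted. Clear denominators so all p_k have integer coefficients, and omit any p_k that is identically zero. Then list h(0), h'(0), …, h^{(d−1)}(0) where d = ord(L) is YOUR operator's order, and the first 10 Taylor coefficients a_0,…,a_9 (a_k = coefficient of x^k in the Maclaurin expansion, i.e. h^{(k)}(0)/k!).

f: a_k = 4, 4, 2, 2/3, 1/6, 1/30, 1/180, 1/1260, 1/10080, 1/90720, …
g: a_k = 3, 6, 12, 24, 48, 96, 192, 384, 768, 1536, …
f+g: L₀ = lclm(L_f,L_g), ord ≤ 1+1.
L = (6 + 4·x) + (-7 - 4·x + 4·x^2)·Dx + (1 - 4·x^2)·Dx^2  (order 2).
h: a_k = 7, 10, 14, 74/3, 289/6, 2881/30, 34561/180, 483841/1260, 7741441/10080, 139345921/90720, …
ICs: h(0) = 7, h′(0) = 10.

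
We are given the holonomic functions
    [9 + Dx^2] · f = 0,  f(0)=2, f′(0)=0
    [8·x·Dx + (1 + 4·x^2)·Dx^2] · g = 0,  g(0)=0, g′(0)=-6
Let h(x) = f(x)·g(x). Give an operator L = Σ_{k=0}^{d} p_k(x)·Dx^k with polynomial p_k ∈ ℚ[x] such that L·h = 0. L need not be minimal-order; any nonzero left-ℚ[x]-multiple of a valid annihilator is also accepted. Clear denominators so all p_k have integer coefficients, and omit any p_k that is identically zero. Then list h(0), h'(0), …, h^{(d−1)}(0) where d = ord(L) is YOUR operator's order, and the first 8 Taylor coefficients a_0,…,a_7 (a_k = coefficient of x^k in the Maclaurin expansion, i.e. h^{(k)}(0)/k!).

L = (2925 + 31536·x^2 + 95904·x^4 + 186624·x^6 + 186624·x^8) + (2448·x + 20160·x^3 + 62208·x^5 + 82944·x^7)·Dx + (442 + 5088·x^2 + 19008·x^4 + 41472·x^6 + 41472·x^8)·Dx^2 + (272·x + 2240·x^3 + 6912·x^5 + 9216·x^7)·Dx^3 + (13 + 176·x^2 + 928·x^4 + 2304·x^6 + 2304·x^8)·Dx^4  (order 4).
h: a_k = 0, -12, 0, 70, 0, -1509/10, 0, 48813/140, …
ICs: h(0) = 0, h′(0) = -12, h′′(0) = 0, h′′′(0) = 420.

f: a_k = 2, 0, -9, 0, 27/4, 0, -81/40, 0, …
g: a_k = 0, -6, 0, 8, 0, -96/5, 0, 384/7, …
f·g: L₀ = L_f ⊗_s L_g, ord ≤ 2·2.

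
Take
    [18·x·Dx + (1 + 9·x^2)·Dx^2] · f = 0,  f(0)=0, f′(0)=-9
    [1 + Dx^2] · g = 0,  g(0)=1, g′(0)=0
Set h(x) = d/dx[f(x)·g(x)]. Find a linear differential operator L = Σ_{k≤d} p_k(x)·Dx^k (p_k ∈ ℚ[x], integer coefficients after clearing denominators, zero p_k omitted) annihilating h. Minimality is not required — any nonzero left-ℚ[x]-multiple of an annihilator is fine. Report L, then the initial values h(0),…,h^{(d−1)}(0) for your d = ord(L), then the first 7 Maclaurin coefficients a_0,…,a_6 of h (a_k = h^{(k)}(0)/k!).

f: a_k = 0, -9, 0, 27, 0, -729/5, 0, …
g: a_k = 1, 0, -1/2, 0, 1/24, 0, -1/720, …
Product ⇒ symmetric product L₀, ord ≤ 4.
Differentiate: ansatz ord ≤ ord L₀ ⇒ L.
L = (38998 + 738774·x^2 + 15162957·x^4 + 3032640·x^6 - 78732·x^8 - 1771470·x^10 + 531441·x^12) + (20772·x + 1033884·x^3 + 7902360·x^5 + 2624400·x^7 + 1180980·x^9 + 2125764·x^11)·Dx + (39368 + 755028·x^2 + 15369750·x^4 + 3887028·x^6 + 314928·x^8 - 1417176·x^10 + 1062882·x^12)·Dx^2 + (20772·x + 1033884·x^3 + 7902360·x^5 + 2624400·x^7 + 1180980·x^9 + 2125764·x^11)·Dx^3 + (370 + 16254·x^2 + 206793·x^4 + 854388·x^6 + 393660·x^8 + 354294·x^10 + 531441·x^12)·Dx^4  (order 4).
h: a_k = -9, 0, 189/2, 0, -6387/8, 0, 566341/80, …
ICs: h(0) = -9, h′(0) = 0, h′′(0) = 189, h′′′(0) = 0.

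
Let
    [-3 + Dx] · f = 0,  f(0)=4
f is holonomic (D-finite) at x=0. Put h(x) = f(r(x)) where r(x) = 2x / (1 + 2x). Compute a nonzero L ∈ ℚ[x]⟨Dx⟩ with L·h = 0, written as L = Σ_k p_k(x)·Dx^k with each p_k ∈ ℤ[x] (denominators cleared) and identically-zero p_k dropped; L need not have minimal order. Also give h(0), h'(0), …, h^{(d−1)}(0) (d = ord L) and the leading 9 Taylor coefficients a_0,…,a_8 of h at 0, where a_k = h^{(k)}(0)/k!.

L = -6 + (1 + 4·x + 4·x^2)·Dx  (order 1).
h: a_k = 4, 24, 24, -48, 24, 336/5, -1104/5, 13152/35, -12984/35, …
ICs: h(0) = 4.

f: a_k = 4, 12, 18, 18, 27/2, 81/10, 81/20, 243/140, 729/1120, …
f∘r: x↦r, Dx↦Dx/r' in L_f ⇒ L₀.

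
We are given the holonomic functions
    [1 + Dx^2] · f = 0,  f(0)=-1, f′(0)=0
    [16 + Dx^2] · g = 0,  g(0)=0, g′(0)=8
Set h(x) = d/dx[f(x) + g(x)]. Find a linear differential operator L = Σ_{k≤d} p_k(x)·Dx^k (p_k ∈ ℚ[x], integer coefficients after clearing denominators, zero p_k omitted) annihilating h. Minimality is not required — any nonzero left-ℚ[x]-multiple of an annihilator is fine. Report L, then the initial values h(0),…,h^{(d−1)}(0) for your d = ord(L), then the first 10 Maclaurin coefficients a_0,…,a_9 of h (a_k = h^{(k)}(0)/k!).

f: a_k = -1, 0, 1/2, 0, -1/24, 0, 1/720, 0, -1/40320, 0, …
g: a_k = 0, 8, 0, -64/3, 0, 256/15, 0, -2048/315, 0, 4096/2835, …
f+g: L₀ = lclm(L_f,L_g), ord ≤ 2+2.
Differentiate: ansatz ord ≤ ord L₀ ⇒ L.
L = 16 + 17·Dx^2 + Dx^4  (order 4).
h: a_k = 8, 1, -64, -1/6, 256/3, 1/120, -2048/45, -1/5040, 4096/315, 1/362880, …
ICs: h(0) = 8, h′(0) = 1, h′′(0) = -128, h′′′(0) = -1.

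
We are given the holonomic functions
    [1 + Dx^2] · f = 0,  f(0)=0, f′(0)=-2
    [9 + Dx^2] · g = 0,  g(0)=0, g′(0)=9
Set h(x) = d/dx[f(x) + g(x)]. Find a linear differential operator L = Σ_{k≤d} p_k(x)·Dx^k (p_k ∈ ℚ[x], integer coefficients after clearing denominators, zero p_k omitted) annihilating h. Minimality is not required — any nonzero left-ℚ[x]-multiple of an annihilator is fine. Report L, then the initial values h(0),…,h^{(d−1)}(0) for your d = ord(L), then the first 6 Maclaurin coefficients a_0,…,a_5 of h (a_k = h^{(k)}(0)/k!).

L = 9 + 10·Dx^2 + Dx^4  (order 4).
h: a_k = 7, 0, -79/2, 0, 727/24, 0, …
ICs: h(0) = 7, h′(0) = 0, h′′(0) = -79, h′′′(0) = 0.

f: a_k = 0, -2, 0, 1/3, 0, -1/60, …
g: a_k = 0, 9, 0, -27/2, 0, 243/40, …
h₀=f+g: left-lcm gives L₀, ord ≤ 4.
Differentiate: ansatz ord ≤ ord L₀ ⇒ L.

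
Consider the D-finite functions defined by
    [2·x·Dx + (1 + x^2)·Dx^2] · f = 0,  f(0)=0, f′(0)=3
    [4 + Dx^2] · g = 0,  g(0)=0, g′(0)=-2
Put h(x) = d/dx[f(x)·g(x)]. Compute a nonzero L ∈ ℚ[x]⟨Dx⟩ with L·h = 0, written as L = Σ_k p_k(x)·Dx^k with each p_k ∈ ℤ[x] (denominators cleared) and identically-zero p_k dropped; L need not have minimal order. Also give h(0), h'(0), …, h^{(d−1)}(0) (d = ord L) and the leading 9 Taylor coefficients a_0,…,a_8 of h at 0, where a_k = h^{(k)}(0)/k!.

f: a_k = 0, 3, 0, -1, 0, 3/5, 0, -3/7, 0, …
g: a_k = 0, -2, 0, 4/3, 0, -4/15, 0, 8/315, 0, …
L₀ := L_f ⊗_s L_g (sym. prod.), ord ≤ 4.
h=h₀': d/dx-closure on L₀ ⇒ L.
L = (512 + 1824·x^2 + 2768·x^4 + 1920·x^6 + 912·x^8 + 320·x^10 + 64·x^12) + (248·x + 944·x^3 + 1240·x^5 + 800·x^7 + 320·x^9 + 64·x^11)·Dx + (168 + 652·x^2 + 1080·x^4 + 892·x^6 + 488·x^8 + 176·x^10 + 32·x^12)·Dx^2 + (62·x + 236·x^3 + 310·x^5 + 200·x^7 + 80·x^9 + 16·x^11)·Dx^3 + (10 + 49·x^2 + 97·x^4 + 103·x^6 + 65·x^8 + 24·x^10 + 4·x^12)·Dx^4  (order 4).
h: a_k = 0, -12, 0, 24, 0, -20, 0, 16, 0, …
ICs: h(0) = 0, h′(0) = -12, h′′(0) = 0, h′′′(0) = 144.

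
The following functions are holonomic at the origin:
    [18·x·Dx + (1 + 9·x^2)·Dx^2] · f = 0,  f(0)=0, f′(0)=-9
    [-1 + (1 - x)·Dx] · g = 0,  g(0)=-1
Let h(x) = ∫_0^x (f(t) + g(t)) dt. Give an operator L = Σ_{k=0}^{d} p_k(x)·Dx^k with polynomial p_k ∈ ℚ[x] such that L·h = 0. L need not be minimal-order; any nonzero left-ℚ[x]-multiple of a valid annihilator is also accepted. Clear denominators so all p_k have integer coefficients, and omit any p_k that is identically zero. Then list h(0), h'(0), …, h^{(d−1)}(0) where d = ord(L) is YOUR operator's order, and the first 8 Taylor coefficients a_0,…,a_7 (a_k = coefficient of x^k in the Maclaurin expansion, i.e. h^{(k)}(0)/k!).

L = (18 - 72·x - 486·x^2)·Dx^2 + (-12 + 18·x + 180·x^2 - 486·x^3)·Dx^3 + (1 + 8·x + 72·x^3 - 81·x^4)·Dx^4  (order 4).
h: a_k = 0, -1, -5, -1/3, 13/2, -1/5, -367/15, -1/7, …
ICs: h(0) = 0, h′(0) = -1, h′′(0) = -10, h′′′(0) = -2.

f: a_k = 0, -9, 0, 27, 0, -729/5, 0, 6561/7, …
g: a_k = -1, -1, -1, -1, -1, -1, -1, -1, …
f+g: L₀ = lclm(L_f,L_g), ord ≤ 2+1.
h=∫₀ˣh₀: take L = L₀·Dx.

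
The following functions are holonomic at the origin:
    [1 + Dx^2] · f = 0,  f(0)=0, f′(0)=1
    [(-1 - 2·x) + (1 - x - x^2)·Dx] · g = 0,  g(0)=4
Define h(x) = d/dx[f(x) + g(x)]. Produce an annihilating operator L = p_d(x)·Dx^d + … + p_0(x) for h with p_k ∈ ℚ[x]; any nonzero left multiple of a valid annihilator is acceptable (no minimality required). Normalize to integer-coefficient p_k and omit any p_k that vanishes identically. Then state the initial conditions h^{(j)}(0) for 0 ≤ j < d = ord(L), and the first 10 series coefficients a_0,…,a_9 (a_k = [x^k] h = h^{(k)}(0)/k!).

L = (124 + 358·x + 470·x^2 + 230·x^3 + 130·x^4 + 18·x^5 + 6·x^6) + (-19 - 29·x + 36·x^2 + 55·x^3 + 50·x^4 + 27·x^5 + 7·x^6 + 2·x^7)·Dx + (124 + 358·x + 470·x^2 + 230·x^3 + 130·x^4 + 18·x^5 + 6·x^6)·Dx^2 + (-19 - 29·x + 36·x^2 + 55·x^3 + 50·x^4 + 27·x^5 + 7·x^6 + 2·x^7)·Dx^3  (order 3).
h: a_k = 5, 16, 71/2, 80, 3841/24, 312, 423359/720, 1088, 79833601/40320, 3560, …
ICs: h(0) = 5, h′(0) = 16, h′′(0) = 71.

f: a_k = 0, 1, 0, -1/6, 0, 1/120, 0, -1/5040, 0, 1/362880, …
g: a_k = 4, 4, 8, 12, 20, 32, 52, 84, 136, 220, …
Weyl lclm of L_f,L_g ⇒ L₀ (ord ≤ 3).
h=h₀': d/dx-closure on L₀ ⇒ L.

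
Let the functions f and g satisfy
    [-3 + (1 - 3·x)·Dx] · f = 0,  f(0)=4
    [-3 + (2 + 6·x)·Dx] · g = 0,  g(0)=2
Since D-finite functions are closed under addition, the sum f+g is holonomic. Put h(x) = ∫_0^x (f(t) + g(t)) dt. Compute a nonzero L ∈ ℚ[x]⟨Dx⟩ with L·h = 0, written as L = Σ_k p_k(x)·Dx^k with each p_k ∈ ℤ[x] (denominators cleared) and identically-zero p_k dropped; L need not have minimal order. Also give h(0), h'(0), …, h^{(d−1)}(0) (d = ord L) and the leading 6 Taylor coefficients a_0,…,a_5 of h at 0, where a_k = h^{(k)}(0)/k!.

f: a_k = 4, 12, 36, 108, 324, 972, …
g: a_k = 2, 3, -9/4, 27/8, -405/64, 1701/128, …
f+g: L₀ = lclm(L_f,L_g), ord ≤ 1+1.
∫: right-multiply L₀ by Dx.
L = (-45 - 81·x)·Dx + (27 + 126·x + 243·x^2)·Dx^2 + (-2 - 18·x + 18·x^2 + 162·x^3)·Dx^3  (order 3).
h: a_k = 0, 6, 15/2, 45/4, 891/32, 20331/320, …
ICs: h(0) = 0, h′(0) = 6, h′′(0) = 15.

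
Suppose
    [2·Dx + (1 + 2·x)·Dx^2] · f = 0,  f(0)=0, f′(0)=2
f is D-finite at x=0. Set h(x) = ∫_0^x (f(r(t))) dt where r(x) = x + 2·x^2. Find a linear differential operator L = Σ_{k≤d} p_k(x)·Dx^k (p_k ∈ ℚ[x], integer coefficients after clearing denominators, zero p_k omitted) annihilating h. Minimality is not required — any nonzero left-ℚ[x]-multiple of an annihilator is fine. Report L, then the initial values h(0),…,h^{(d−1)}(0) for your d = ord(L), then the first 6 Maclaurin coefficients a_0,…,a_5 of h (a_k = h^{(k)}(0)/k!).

L = (-2 + 8·x + 16·x^2)·Dx^2 + (1 + 6·x + 12·x^2 + 16·x^3)·Dx^3  (order 3).
h: a_k = 0, 0, 1, 2/3, -4/3, 4/5, …
ICs: h(0) = 0, h′(0) = 0, h′′(0) = 2.

f: a_k = 0, 2, -2, 8/3, -4, 32/5, …
h₀=f(r): pull back L_f along r ⇒ L₀.
Integrate: L := L₀·Dx.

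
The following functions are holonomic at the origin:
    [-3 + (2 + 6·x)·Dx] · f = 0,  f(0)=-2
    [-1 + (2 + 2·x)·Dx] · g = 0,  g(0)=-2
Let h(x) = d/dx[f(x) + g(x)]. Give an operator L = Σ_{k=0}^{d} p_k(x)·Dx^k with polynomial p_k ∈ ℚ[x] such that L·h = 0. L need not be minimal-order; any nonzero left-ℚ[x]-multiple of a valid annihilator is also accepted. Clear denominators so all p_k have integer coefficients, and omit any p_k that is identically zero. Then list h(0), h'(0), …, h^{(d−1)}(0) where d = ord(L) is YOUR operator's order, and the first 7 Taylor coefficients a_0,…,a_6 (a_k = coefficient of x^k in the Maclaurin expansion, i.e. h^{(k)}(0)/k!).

f: a_k = -2, -3, 9/4, -27/8, 405/64, -1701/128, 15309/512, …
g: a_k = -2, -1, 1/4, -1/8, 5/64, -7/128, 21/512, …
L₀ := lclm(L_f,L_g); ord L₀ ≤ 1+1.
h₀' ⇒ L via d/dx closure of L₀.
L = -9 + (-24 - 36·x)·Dx + (-4 - 16·x - 12·x^2)·Dx^2  (order 2).
h: a_k = -4, 5, -21/2, 205/8, -2135/32, 22995/128, -126357/256, …
ICs: h(0) = -4, h′(0) = 5.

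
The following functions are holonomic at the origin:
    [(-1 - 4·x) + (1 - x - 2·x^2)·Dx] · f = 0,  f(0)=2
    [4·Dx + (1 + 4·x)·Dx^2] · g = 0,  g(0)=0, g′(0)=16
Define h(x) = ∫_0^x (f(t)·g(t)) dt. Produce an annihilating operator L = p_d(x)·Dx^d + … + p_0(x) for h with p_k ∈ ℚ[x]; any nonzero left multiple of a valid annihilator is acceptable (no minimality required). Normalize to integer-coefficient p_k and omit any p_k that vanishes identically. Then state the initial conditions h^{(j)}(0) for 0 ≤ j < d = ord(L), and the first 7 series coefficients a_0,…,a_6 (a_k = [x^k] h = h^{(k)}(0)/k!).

L = (8 + 32·x)·Dx + (-2 + 20·x + 40·x^2)·Dx^2 + (-1 - 3·x + 6·x^2 + 8·x^3)·Dx^3  (order 3).
h: a_k = 0, 0, 16, -32/3, 152/3, -224/3, 1392/5, …
ICs: h(0) = 0, h′(0) = 0, h′′(0) = 32.

f: a_k = 2, 2, 6, 10, 22, 42, 86, …
g: a_k = 0, 16, -32, 256/3, -256, 4096/5, -8192/3, …
Product ⇒ symmetric product L₀, ord ≤ 2.
Integrate: L := L₀·Dx.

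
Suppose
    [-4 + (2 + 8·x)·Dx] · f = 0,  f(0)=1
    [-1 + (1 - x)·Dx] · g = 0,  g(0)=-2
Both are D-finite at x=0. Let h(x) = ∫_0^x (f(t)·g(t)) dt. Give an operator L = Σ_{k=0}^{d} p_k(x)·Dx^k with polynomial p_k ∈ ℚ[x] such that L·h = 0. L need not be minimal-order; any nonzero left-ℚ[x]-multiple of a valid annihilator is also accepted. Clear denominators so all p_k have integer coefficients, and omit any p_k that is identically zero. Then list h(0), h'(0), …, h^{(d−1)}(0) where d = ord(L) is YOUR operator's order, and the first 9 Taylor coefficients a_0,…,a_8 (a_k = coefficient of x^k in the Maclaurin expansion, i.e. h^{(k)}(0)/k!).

L = (3 + 2·x)·Dx + (-1 - 3·x + 4·x^2)·Dx^2  (order 2).
h: a_k = 0, -2, -3, -2/3, -5/2, 2, -23/3, 122/7, -203/4, …
ICs: h(0) = 0, h′(0) = -2.

f: a_k = 1, 2, -2, 4, -10, 28, -84, 264, -858, …
g: a_k = -2, -2, -2, -2, -2, -2, -2, -2, -2, …
Sym-product of L_f,L_g gives L₀ (≤ ord 1).
Integrate: L := L₀·Dx.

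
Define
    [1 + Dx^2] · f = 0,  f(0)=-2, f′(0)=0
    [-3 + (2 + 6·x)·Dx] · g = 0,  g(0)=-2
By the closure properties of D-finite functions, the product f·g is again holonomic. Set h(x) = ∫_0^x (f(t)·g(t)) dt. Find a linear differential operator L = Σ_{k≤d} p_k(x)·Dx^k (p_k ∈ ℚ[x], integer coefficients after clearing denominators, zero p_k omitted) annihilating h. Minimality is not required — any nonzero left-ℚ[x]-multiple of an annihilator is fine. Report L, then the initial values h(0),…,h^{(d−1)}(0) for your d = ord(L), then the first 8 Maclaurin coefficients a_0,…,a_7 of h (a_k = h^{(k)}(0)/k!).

f: a_k = -2, 0, 1, 0, -1/12, 0, 1/360, 0, …
g: a_k = -2, -3, 9/4, -27/8, 405/64, -1701/128, 15309/512, -72171/1024, …
Product ⇒ symmetric product L₀, ord ≤ 2.
Integrate: L := L₀·Dx.
L = (31 + 24·x + 36·x^2)·Dx + (-12 - 36·x)·Dx^2 + (4 + 24·x + 36·x^2)·Dx^3  (order 3).
h: a_k = 0, 4, 3, -13/6, 15/16, -983/480, 1501/384, -618229/80640, …
ICs: h(0) = 0, h′(0) = 4, h′′(0) = 6.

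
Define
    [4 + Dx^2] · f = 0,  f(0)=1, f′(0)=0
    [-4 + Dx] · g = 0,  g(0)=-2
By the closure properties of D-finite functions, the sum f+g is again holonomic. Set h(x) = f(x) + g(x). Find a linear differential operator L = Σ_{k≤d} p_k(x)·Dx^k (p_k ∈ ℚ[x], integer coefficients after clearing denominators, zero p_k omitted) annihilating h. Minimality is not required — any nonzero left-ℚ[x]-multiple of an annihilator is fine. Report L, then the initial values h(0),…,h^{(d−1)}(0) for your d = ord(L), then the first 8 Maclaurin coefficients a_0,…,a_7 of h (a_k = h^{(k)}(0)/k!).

f: a_k = 1, 0, -2, 0, 2/3, 0, -4/45, 0, …
g: a_k = -2, -8, -16, -64/3, -64/3, -256/15, -512/45, -2048/315, …
Sum ⇒ L₀ = lclm(L_f,L_g) in ℚ(x)⟨Dx⟩.
L = -16 + 4·Dx - 4·Dx^2 + Dx^3  (order 3).
h: a_k = -1, -8, -18, -64/3, -62/3, -256/15, -172/15, -2048/315, …
ICs: h(0) = -1, h′(0) = -8, h′′(0) = -36.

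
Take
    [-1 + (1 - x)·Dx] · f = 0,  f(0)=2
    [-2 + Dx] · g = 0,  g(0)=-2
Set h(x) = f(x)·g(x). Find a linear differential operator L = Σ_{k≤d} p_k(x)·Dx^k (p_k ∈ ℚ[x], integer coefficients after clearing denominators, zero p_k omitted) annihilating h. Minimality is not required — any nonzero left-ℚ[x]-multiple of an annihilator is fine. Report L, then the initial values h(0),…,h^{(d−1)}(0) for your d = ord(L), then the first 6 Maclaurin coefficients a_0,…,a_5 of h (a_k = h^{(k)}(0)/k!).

L = (3 - 2·x) + (-1 + x)·Dx  (order 1).
h: a_k = -4, -12, -20, -76/3, -28, -436/15, …
ICs: h(0) = -4.

f: a_k = 2, 2, 2, 2, 2, 2, …
g: a_k = -2, -4, -4, -8/3, -4/3, -8/15, …
Sym-product of L_f,L_g gives L₀ (≤ ord 1).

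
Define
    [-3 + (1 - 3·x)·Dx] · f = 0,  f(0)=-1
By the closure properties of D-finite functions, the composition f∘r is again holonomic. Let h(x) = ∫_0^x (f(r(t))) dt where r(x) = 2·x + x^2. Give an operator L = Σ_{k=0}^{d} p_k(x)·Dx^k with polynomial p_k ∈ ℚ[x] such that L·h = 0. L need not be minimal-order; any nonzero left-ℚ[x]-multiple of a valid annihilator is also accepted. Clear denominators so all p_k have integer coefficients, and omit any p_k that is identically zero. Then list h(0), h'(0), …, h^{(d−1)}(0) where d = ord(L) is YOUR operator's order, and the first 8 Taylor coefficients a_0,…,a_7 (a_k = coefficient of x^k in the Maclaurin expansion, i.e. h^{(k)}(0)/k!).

f: a_k = -1, -3, -9, -27, -81, -243, -729, -2187, …
L₀ from L_f via x↦r, Dx↦r'^{-1}Dx.
h=∫h₀ ⇒ L = L₀·Dx.
L = (6 + 6·x)·Dx + (-1 + 6·x + 3·x^2)·Dx^2  (order 2).
h: a_k = 0, -1, -3, -13, -63, -1629/5, -1755, -68067/7, …
ICs: h(0) = 0, h′(0) = -1.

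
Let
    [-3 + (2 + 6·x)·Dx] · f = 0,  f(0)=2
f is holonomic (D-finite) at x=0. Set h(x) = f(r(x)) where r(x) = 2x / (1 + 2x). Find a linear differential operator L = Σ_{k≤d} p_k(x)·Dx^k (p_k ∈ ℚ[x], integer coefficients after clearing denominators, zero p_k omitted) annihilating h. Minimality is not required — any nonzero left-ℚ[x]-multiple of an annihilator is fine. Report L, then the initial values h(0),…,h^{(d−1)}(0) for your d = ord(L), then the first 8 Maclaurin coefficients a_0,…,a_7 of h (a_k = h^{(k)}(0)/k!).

f: a_k = 2, 3, -9/4, 27/8, -405/64, 1701/128, -15309/512, 72171/1024, …
h₀=f(r): pull back L_f along r ⇒ L₀.
L = -3 + (1 + 10·x + 16·x^2)·Dx  (order 1).
h: a_k = 2, 6, -21, 87, -1677/4, 9069/4, -106305/8, 658335/8, …
ICs: h(0) = 2.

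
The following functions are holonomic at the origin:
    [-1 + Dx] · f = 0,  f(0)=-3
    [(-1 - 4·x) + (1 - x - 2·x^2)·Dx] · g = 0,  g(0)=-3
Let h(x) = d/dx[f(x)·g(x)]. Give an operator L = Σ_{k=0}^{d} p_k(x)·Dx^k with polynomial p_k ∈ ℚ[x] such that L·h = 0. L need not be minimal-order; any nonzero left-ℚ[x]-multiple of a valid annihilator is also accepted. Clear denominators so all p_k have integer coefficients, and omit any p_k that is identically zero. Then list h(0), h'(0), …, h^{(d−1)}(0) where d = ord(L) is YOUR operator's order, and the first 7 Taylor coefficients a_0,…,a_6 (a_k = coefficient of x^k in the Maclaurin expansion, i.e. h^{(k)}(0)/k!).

L = (9 + 16·x + 9·x^2 - 12·x^3 + 4·x^4) + (-2 - x + 9·x^2 + 4·x^3 - 4·x^4)·Dx  (order 1).
h: a_k = 18, 81, 234, 1275/2, 6309/4, 152211/40, 44279/5, …
ICs: h(0) = 18.

f: a_k = -3, -3, -3/2, -1/2, -1/8, -1/40, -1/240, …
g: a_k = -3, -3, -9, -15, -33, -63, -129, …
h₀=f·g: eliminate ⇒ L₀, order ≤ 1·1.
Derive L from L₀ (diff closure).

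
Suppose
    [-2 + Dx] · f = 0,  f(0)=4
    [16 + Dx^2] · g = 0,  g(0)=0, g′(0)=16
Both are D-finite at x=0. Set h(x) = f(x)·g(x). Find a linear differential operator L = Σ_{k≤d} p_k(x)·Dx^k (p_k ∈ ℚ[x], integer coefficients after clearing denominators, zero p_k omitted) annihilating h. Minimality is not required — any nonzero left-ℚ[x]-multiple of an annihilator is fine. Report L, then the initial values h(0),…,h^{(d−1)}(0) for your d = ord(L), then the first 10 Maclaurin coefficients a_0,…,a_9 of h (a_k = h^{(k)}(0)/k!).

f: a_k = 4, 8, 8, 16/3, 8/3, 16/15, 16/45, 32/315, 8/315, 16/2835, …
g: a_k = 0, 16, 0, -128/3, 0, 512/15, 0, -4096/315, 0, 8192/2835, …
Product ⇒ symmetric product L₀, ord ≤ 2.
L = 20 - 4·Dx + Dx^2  (order 2).
h: a_k = 0, 64, 128, -128/3, -256, -2432/15, 2816/45, 35584/315, 512/15, -45952/2835, …
ICs: h(0) = 0, h′(0) = 64.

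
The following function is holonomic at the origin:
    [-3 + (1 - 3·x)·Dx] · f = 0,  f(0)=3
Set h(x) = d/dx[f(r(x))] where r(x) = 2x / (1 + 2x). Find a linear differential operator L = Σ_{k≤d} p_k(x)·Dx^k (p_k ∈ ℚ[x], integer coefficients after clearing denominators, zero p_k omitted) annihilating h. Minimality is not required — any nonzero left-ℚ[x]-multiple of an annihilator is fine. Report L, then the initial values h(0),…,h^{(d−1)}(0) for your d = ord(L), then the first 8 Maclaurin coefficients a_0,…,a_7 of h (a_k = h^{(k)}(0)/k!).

f: a_k = 3, 9, 27, 81, 243, 729, 2187, 6561, …
L₀ from L_f via x↦r, Dx↦r'^{-1}Dx.
h₀' ⇒ L via d/dx closure of L₀.
L = 8 + (-1 + 4·x)·Dx  (order 1).
h: a_k = 18, 144, 864, 4608, 23040, 110592, 516096, 2359296, …
ICs: h(0) = 18.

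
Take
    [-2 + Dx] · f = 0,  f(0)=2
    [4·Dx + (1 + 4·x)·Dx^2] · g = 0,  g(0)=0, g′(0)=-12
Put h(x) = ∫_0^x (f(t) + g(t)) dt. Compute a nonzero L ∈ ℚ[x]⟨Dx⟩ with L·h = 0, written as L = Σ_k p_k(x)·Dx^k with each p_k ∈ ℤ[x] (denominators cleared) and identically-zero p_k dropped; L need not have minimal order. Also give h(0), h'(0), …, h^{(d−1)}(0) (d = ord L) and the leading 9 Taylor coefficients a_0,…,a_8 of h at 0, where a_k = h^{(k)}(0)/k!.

L = (-40 - 32·x)·Dx^2 + (14 - 16·x - 32·x^2)·Dx^3 + (3 + 16·x + 16·x^2)·Dx^4  (order 4).
h: a_k = 0, 2, -4, 28/3, -46/3, 116/3, -4604/45, 92168/315, -276478/315, …
ICs: h(0) = 0, h′(0) = 2, h′′(0) = -8, h′′′(0) = 56.

f: a_k = 2, 4, 4, 8/3, 4/3, 8/15, 8/45, 16/315, 4/315, …
g: a_k = 0, -12, 24, -64, 192, -3072/5, 2048, -49152/7, 24576, …
L₀ := lclm(L_f,L_g); ord L₀ ≤ 1+2.
h=∫₀ˣh₀: take L = L₀·Dx.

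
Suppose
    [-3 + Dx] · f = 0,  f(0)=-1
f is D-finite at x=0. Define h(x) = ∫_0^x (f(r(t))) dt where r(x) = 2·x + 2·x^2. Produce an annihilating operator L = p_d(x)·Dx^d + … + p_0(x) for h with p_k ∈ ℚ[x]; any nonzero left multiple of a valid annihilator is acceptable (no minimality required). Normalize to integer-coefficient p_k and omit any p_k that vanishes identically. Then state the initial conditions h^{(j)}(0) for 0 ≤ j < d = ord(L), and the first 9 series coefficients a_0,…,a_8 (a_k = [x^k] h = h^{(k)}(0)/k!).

f: a_k = -1, -3, -9/2, -9/2, -27/8, -81/40, -81/80, -243/560, -729/4480, …
f∘r: x↦r, Dx↦Dx/r' in L_f ⇒ L₀.
∫: right-multiply L₀ by Dx.
L = (-6 - 12·x)·Dx + Dx^2  (order 2).
h: a_k = 0, -1, -3, -8, -18, -36, -324/5, -3744/35, -5724/35, …
ICs: h(0) = 0, h′(0) = -1.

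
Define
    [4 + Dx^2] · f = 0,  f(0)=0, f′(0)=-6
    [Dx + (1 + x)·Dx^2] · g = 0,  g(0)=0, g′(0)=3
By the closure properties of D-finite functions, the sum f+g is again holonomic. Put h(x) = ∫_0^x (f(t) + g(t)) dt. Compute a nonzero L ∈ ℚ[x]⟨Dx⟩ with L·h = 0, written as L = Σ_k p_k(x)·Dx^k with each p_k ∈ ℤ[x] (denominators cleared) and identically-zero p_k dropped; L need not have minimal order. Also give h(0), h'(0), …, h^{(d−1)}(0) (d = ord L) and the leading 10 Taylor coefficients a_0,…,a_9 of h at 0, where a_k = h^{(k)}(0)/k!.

L = (20 + 16·x + 8·x^2)·Dx^2 + (12 + 28·x + 24·x^2 + 8·x^3)·Dx^3 + (5 + 4·x + 2·x^2)·Dx^4 + (3 + 7·x + 6·x^2 + 2·x^3)·Dx^5  (order 5).
h: a_k = 0, 0, -3/2, -1/2, 5/4, -3/20, -1/30, -1/14, 53/840, -1/24, …
ICs: h(0) = 0, h′(0) = 0, h′′(0) = -3, h′′′(0) = -3, h′′′′(0) = 30.

f: a_k = 0, -6, 0, 4, 0, -4/5, 0, 8/105, 0, -4/945, …
g: a_k = 0, 3, -3/2, 1, -3/4, 3/5, -1/2, 3/7, -3/8, 1/3, …
L₀ := lclm(L_f,L_g); ord L₀ ≤ 2+2.
h=∫h₀ ⇒ L = L₀·Dx.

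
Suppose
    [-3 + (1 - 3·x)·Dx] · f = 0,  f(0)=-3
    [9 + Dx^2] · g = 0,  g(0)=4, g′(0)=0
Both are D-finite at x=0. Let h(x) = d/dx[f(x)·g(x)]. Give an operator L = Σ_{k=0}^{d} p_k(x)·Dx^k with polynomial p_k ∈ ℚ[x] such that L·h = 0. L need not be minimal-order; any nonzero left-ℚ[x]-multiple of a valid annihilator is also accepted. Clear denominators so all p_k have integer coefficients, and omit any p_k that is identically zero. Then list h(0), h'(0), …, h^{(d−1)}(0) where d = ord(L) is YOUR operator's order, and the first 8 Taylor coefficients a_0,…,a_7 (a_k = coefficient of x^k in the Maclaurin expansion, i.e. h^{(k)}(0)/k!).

f: a_k = -3, -9, -27, -81, -243, -729, -2187, -6561, …
g: a_k = 4, 0, -18, 0, 27/2, 0, -81/20, 0, …
h₀=f·g: eliminate ⇒ L₀, order ≤ 1·2.
Derive L from L₀ (diff closure).
L = (-9 - 54·x + 81·x^2) + (-6 + 18·x)·Dx + (1 - 6·x + 9·x^2)·Dx^2  (order 2).
h: a_k = -36, -108, -486, -2106, -15795/2, -283581/10, -1985067/20, -9528759/28, …
ICs: h(0) = -36, h′(0) = -108.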